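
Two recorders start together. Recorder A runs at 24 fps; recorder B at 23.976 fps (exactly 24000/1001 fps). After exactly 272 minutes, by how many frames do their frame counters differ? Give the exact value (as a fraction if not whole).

272 min = 16320 s.
A emits 24 × 16320 = 391680 frames; B emits 24000/1001 × 16320 = 391680000/1001.
Difference = 391680/1001 frames (≈ 391.2887); B is behind A.

391680/1001 frames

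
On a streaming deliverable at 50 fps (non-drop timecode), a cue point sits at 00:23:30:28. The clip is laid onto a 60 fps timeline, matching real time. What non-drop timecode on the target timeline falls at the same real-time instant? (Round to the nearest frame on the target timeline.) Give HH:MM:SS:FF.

00:23:30:34

Source frame index: (0×3600 + 23×60 + 30) × 50 + 28 = 70528.
Real time: 70528 / (50) = 35264/25 s.
Target frame: (35264/25) × (60) = 423168/5 ≈ 84633.600 → 84634.
At 60 labels/s: frame 84634 → 00:23:30:34.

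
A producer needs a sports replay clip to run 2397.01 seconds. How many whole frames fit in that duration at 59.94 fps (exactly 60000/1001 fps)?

Frames = 2397.01 × 60000/1001 = 1867800/13 ≈ 143676.9231.
Complete frames: 143676.

143676 frames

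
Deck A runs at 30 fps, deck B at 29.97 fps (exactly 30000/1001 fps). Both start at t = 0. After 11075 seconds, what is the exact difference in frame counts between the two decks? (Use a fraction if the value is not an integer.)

332250/1001 frames

A emits 30 × 11075 = 332250 frames; B emits 30000/1001 × 11075 = 332250000/1001.
Difference = 332250/1001 frames (≈ 331.9181); B is behind A.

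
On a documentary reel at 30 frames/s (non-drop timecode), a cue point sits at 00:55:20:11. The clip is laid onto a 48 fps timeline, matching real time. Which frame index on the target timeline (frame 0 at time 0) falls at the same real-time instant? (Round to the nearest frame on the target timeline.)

frame 159378

Source frame index: (0×3600 + 55×60 + 20) × 30 + 11 = 99611.
Real time: 99611 / (30) = 99611/30 s.
Target frame: (99611/30) × (48) = 796888/5 ≈ 159377.600 → 159378.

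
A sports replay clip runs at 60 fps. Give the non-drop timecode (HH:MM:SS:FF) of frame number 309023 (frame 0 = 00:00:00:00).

01:25:50:23

309023 ÷ 60 = 5150 full seconds, remainder 23 frames.
5150 s = 1 h 25 min 50 s.
Timecode: 01:25:50:23.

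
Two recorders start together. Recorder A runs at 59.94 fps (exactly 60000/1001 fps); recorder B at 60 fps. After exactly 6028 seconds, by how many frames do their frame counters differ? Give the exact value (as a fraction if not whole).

32880/91 frames

A emits 60000/1001 × 6028 = 32880000/91 frames; B emits 60 × 6028 = 361680.
Difference = 32880/91 frames (≈ 361.3187); B is ahead of A.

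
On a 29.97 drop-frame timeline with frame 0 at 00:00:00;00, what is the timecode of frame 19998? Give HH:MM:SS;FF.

00:11:07;08

Ten DF minutes hold 17982 frames, so frame 19998 lies in block 1 (frames 17982–35963) with 2016 frames into that block.
The block's first minute is 1800 frames and the rest 1798 each; 2016 frames reaches minute 1, so 1 × 18 + 1 × 2 = 20 labels have been skipped so far.
Adding those back, label number 19998 + 20 = 20018 at 30 labels/s is 667 s + 8 f = 0 h 11 min 7 s frame 8, i.e. 00:11:07;08.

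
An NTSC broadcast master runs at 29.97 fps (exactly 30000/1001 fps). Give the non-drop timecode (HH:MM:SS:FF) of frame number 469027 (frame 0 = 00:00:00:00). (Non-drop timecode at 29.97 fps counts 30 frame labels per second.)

469027 ÷ 30 = 15634 full seconds, remainder 7 frames.
15634 s = 4 h 20 min 34 s.
Timecode: 04:20:34:07.

04:20:34:07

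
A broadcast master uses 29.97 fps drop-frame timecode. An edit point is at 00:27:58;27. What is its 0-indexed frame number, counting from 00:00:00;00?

Complete 10-minute blocks: 2, each 17982 frames → 35964.
Remaining 7 whole minutes in the current block: 1800 + 6 × 1798 = 12588 frames.
Within the current minute: 58 × 30 + 27 − 2 = 1765 (labels ;00/;01 skipped at this minute). Total = 35964 + 12588 + 1765 = 50317.

50317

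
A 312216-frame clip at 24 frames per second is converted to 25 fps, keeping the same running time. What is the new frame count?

325225 frames

Target frames = source frames × (target rate / source rate) = 312216 × (25)/(24) = 312216 × 25/24 = 325225.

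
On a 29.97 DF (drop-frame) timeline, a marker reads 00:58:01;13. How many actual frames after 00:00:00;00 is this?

104337

As if non-drop at 30 labels/s: (0 × 3600 + 58 × 60 + 1) × 30 + 13 = 104443.
Minute boundaries passed: 58; those not divisible by 10: 58 − 5 = 53; dropped labels = 2 × 53 = 106.
Actual frame index = 104443 − 106 = 104337.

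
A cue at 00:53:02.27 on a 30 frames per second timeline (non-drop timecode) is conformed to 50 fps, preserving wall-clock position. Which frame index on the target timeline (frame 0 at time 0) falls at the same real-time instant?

Source frame index: (0×3600 + 53×60 + 2) × 30 + 27 = 95487.
Real time: 95487 / (30) = 31829/10 s.
Target frame: (31829/10) × (50) = 159145.

frame 159145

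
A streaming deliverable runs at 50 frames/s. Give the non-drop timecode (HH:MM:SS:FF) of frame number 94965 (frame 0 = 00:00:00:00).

00:31:39:15

94965 ÷ 50 = 1899 full seconds, remainder 15 frames.
1899 s = 0 h 31 min 39 s.
Timecode: 00:31:39:15.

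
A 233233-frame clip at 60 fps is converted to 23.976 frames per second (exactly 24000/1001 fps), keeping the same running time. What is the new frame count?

93200 frames

Target frames = source frames × (target rate / source rate) = 233233 × (24000/1001)/(60) = 233233 × 400/1001 = 93200.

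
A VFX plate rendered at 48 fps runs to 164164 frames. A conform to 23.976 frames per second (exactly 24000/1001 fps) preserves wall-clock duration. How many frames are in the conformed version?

82000 frames

Target frames = source frames × (target rate / source rate) = 164164 × (24000/1001)/(48) = 164164 × 500/1001 = 82000.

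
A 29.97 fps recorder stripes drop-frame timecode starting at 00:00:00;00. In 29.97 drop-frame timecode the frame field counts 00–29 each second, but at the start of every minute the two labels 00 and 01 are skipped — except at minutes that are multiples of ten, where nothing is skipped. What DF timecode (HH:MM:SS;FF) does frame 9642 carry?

00:05:21;22

Each 10-minute DF block holds 10 × 60 × 30 − 9 × 2 = 17982 frames. 9642 ÷ 17982 → 0 full blocks, remainder 9642.
Within the partial block the first minute is 1800 frames and each further minute 1798, so 5 further minute boundaries passed. Total skipped labels = 18 × 0 + 2 × 5 = 10.
Non-drop label index = 9642 + 10 = 9652; at 30 labels/s that is 00:05:21:22, i.e. DF 00:05:21;22.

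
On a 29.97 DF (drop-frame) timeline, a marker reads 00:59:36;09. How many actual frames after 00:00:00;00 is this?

Complete 10-minute blocks: 5, each 17982 frames → 89910.
Remaining 9 whole minutes in the current block: 1800 + 8 × 1798 = 16184 frames.
Within the current minute: 36 × 30 + 9 − 2 = 1087 (labels ;00/;01 skipped at this minute). Total = 89910 + 16184 + 1087 = 107181.

107181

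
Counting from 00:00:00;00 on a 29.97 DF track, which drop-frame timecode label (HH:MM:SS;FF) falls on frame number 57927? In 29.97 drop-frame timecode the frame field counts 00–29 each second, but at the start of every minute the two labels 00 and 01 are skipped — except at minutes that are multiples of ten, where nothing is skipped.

Ten DF minutes hold 17982 frames, so frame 57927 lies in block 3 (frames 53946–71927) with 3981 frames into that block.
The block's first minute is 1800 frames and the rest 1798 each; 3981 frames reaches minute 2, so 3 × 18 + 2 × 2 = 58 labels have been skipped so far.
Adding those back, label number 57927 + 58 = 57985 at 30 labels/s is 1932 s + 25 f = 0 h 32 min 12 s frame 25, i.e. 00:32:12;25.

00:32:12;25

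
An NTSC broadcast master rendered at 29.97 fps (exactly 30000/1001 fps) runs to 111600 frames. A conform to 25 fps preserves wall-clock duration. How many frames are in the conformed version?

Target frames = source frames × (target rate / source rate) = 111600 × (25)/(30000/1001) = 111600 × 1001/1200 = 93093.

93093 frames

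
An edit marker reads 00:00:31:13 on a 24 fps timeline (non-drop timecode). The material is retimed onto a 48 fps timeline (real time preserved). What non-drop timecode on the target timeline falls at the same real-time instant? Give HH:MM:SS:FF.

Source frame index: (0×3600 + 0×60 + 31) × 24 + 13 = 757.
Real time: 757 / (24) = 757/24 s.
Target frame: (757/24) × (48) = 1514.
At 48 labels/s: frame 1514 → 00:00:31:26.

00:00:31:26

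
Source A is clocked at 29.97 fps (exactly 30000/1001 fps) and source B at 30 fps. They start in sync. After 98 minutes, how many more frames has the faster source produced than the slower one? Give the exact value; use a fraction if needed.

98 min = 5880 s.
A emits 30000/1001 × 5880 = 25200000/143 frames; B emits 30 × 5880 = 176400.
Difference = 25200/143 frames (≈ 176.2238); B is ahead of A.

25200/143 frames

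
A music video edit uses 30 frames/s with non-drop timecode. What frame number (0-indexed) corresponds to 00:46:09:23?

frame 83093

Total seconds to the label: (0 × 3600 + 46 × 60 + 9) = 2769.
Frame index = 2769 × 30 + 23 = 83093.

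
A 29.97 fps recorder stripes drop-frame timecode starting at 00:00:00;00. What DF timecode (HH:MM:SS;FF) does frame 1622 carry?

Ten DF minutes hold 17982 frames, so frame 1622 lies in block 0 (frames 0–17981) with 1622 frames into that block.
The block's first minute is 1800 frames and the rest 1798 each; 1622 frames reaches minute 0, so 0 × 18 + 0 × 2 = 0 labels have been skipped so far.
Adding those back, label number 1622 + 0 = 1622 at 30 labels/s is 54 s + 2 f = 0 h 0 min 54 s frame 2, i.e. 00:00:54;02.

00:00:54;02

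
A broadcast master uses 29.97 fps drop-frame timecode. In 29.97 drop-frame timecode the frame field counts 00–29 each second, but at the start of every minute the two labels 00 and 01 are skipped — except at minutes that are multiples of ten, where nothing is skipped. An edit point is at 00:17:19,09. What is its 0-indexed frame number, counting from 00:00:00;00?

Complete 10-minute blocks: 1, each 17982 frames → 17982.
Remaining 7 whole minutes in the current block: 1800 + 6 × 1798 = 12588 frames.
Within the current minute: 19 × 30 + 9 − 2 = 577 (labels ;00/;01 skipped at this minute). Total = 17982 + 12588 + 577 = 31147.

31147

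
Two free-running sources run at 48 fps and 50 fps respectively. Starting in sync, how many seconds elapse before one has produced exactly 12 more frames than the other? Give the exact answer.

6 seconds

The gap grows by |50 − 48| = 2 frames per second.
Time for a 12-frame gap: 12 ÷ (2) = 6 s.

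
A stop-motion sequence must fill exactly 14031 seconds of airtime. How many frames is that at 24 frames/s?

Frames = 14031 × 24 = 336744.

336744 frames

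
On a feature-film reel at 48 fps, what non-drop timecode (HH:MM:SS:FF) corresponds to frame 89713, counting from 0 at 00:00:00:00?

89713 ÷ 48 = 1869 full seconds, remainder 1 frame.
1869 s = 0 h 31 min 9 s.
Timecode: 00:31:09:01.

00:31:09:01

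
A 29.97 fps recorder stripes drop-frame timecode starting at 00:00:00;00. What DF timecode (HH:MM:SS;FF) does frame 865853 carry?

Ten DF minutes hold 17982 frames, so frame 865853 lies in block 48 (frames 863136–881117) with 2717 frames into that block.
The block's first minute is 1800 frames and the rest 1798 each; 2717 frames reaches minute 1, so 48 × 18 + 1 × 2 = 866 labels have been skipped so far.
Adding those back, label number 865853 + 866 = 866719 at 30 labels/s is 28890 s + 19 f = 8 h 1 min 30 s frame 19, i.e. 08:01:30;19.

08:01:30;19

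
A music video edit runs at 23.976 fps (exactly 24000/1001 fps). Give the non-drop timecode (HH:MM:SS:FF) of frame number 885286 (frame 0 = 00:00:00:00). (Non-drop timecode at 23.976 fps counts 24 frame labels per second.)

10:14:46:22

885286 ÷ 24 = 36886 full seconds, remainder 22 frames.
36886 s = 10 h 14 min 46 s.
Timecode: 10:14:46:22.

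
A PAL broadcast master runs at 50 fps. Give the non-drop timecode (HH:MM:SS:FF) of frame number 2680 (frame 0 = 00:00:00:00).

00:00:53:30

2680 ÷ 50 = 53 full seconds, remainder 30 frames.
53 s = 0 h 0 min 53 s.
Timecode: 00:00:53:30.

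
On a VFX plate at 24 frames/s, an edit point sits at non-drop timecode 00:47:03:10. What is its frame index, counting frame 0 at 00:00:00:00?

67762

Total seconds to the label: (0 × 3600 + 47 × 60 + 3) = 2823.
Frame index = 2823 × 24 + 10 = 67762.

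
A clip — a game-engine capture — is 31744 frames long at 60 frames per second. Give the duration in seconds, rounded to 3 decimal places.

Running time = 31744 × 1/60 = 7936/15 s ≈ 529.067 s.

529.067 seconds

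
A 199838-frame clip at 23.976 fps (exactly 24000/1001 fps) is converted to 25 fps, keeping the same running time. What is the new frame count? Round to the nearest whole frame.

Frames at target rate = 199838 × (25) / (24000/1001) = 100018919/480 ≈ 208372.748.
Nearest whole frame: 208373.

208373 frames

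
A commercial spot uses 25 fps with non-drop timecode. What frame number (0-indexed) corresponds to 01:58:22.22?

frame 177572

Total seconds to the label: (1 × 3600 + 58 × 60 + 22) = 7102.
Frame index = 7102 × 25 + 22 = 177572.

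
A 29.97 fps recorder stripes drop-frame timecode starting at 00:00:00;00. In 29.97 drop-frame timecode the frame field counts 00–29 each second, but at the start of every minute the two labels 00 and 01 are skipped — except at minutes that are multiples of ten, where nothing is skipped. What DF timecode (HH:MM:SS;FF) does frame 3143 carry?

00:01:44;25

Each 10-minute DF block holds 10 × 60 × 30 − 9 × 2 = 17982 frames. 3143 ÷ 17982 → 0 full blocks, remainder 3143.
Within the partial block the first minute is 1800 frames and each further minute 1798, so 1 further minute boundary passed. Total skipped labels = 18 × 0 + 2 × 1 = 2.
Non-drop label index = 3143 + 2 = 3145; at 30 labels/s that is 00:01:44:25, i.e. DF 00:01:44;25.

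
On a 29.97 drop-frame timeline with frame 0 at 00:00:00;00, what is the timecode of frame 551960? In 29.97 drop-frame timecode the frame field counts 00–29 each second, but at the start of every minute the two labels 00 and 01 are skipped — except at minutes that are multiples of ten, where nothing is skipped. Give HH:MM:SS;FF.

Each 10-minute DF block holds 10 × 60 × 30 − 9 × 2 = 17982 frames. 551960 ÷ 17982 → 30 full blocks, remainder 12500.
Within the partial block the first minute is 1800 frames and each further minute 1798, so 6 further minute boundaries passed. Total skipped labels = 18 × 30 + 2 × 6 = 552.
Non-drop label index = 551960 + 552 = 552512; at 30 labels/s that is 05:06:57:02, i.e. DF 05:06:57;02.

05:06:57;02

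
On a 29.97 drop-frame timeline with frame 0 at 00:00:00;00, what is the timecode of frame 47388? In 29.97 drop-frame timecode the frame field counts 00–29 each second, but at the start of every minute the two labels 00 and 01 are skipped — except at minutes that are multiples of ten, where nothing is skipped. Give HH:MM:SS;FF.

00:26:21;06

Ten DF minutes hold 17982 frames, so frame 47388 lies in block 2 (frames 35964–53945) with 11424 frames into that block.
The block's first minute is 1800 frames and the rest 1798 each; 11424 frames reaches minute 6, so 2 × 18 + 6 × 2 = 48 labels have been skipped so far.
Adding those back, label number 47388 + 48 = 47436 at 30 labels/s is 1581 s + 6 f = 0 h 26 min 21 s frame 6, i.e. 00:26:21;06.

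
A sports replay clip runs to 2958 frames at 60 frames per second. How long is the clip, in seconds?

49.3 seconds

Running time = 2958 / (60) = 49.3 s.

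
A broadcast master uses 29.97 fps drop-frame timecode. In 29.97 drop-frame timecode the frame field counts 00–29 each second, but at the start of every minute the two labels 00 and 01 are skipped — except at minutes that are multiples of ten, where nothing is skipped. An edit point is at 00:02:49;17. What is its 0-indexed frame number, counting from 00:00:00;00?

Complete 10-minute blocks: 0, each 17982 frames → 0.
Remaining 2 whole minutes in the current block: 1800 + 1 × 1798 = 3598 frames.
Within the current minute: 49 × 30 + 17 − 2 = 1485 (labels ;00/;01 skipped at this minute). Total = 0 + 3598 + 1485 = 5083.

5083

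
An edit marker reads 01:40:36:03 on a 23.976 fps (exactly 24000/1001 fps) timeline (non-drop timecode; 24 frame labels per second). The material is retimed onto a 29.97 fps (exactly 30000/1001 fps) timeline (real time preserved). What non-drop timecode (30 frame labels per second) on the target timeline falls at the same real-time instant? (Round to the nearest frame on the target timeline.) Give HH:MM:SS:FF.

01:40:36:04

Source frame index: (1×3600 + 40×60 + 36) × 24 + 3 = 144867.
Real time: 144867 / (24000/1001) = 48337289/8000 s.
Target frame: (48337289/8000) × (30000/1001) = 724335/4 ≈ 181083.750 → 181084.
At 30 labels/s: frame 181084 → 01:40:36:04.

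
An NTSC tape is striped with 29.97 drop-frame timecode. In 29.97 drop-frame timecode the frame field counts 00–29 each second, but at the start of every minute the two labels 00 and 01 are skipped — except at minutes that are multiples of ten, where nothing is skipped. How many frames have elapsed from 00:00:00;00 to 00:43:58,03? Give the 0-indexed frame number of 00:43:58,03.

79065

Complete 10-minute blocks: 4, each 17982 frames → 71928.
Remaining 3 whole minutes in the current block: 1800 + 2 × 1798 = 5396 frames.
Within the current minute: 58 × 30 + 3 − 2 = 1741 (labels ;00/;01 skipped at this minute). Total = 71928 + 5396 + 1741 = 79065.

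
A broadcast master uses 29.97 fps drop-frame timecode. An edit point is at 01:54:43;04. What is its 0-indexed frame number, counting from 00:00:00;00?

Complete 10-minute blocks: 11, each 17982 frames → 197802.
Remaining 4 whole minutes in the current block: 1800 + 3 × 1798 = 7194 frames.
Within the current minute: 43 × 30 + 4 − 2 = 1292 (labels ;00/;01 skipped at this minute). Total = 197802 + 7194 + 1292 = 206288.

206288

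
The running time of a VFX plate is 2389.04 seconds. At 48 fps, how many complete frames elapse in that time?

114673 frames

Frames = 2389.04 × 48 = 2866848/25 ≈ 114673.9200.
Complete frames: 114673.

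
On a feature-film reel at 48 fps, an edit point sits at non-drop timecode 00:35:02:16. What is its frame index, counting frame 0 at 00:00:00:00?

frame 100912

Total seconds to the label: (0 × 3600 + 35 × 60 + 2) = 2102.
Frame index = 2102 × 48 + 16 = 100912.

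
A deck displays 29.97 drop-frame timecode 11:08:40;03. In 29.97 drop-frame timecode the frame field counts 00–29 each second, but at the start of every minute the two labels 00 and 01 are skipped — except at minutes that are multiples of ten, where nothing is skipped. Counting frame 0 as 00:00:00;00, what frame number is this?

1202399

As if non-drop at 30 labels/s: (11 × 3600 + 8 × 60 + 40) × 30 + 3 = 1203603.
Minute boundaries passed: 668; those not divisible by 10: 668 − 66 = 602; dropped labels = 2 × 602 = 1204.
Actual frame index = 1203603 − 1204 = 1202399.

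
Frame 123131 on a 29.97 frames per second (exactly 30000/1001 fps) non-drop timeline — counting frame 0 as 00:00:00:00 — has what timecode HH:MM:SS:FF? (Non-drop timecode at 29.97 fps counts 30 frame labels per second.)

01:08:24:11

123131 ÷ 30 = 4104 full seconds, remainder 11 frames.
4104 s = 1 h 8 min 24 s.
Timecode: 01:08:24:11.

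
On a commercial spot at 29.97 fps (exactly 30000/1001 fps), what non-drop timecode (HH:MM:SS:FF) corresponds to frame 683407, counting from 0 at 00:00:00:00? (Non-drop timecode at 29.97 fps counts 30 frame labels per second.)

683407 ÷ 30 = 22780 full seconds, remainder 7 frames.
22780 s = 6 h 19 min 40 s.
Timecode: 06:19:40:07.

06:19:40:07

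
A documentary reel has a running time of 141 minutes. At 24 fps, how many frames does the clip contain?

203040 frames

141 min = 8460 s.
Frames = 8460 × 24 = 203040.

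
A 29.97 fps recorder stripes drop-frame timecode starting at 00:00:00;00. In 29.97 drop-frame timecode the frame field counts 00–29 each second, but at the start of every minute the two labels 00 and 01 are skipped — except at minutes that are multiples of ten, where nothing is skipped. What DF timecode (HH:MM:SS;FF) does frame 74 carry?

Each 10-minute DF block holds 10 × 60 × 30 − 9 × 2 = 17982 frames. 74 ÷ 17982 → 0 full blocks, remainder 74.
Within the partial block the first minute is 1800 frames and each further minute 1798, so 0 further minute boundaries passed. Total skipped labels = 18 × 0 + 2 × 0 = 0.
Non-drop label index = 74 + 0 = 74; at 30 labels/s that is 00:00:02:14, i.e. DF 00:00:02;14.

00:00:02;14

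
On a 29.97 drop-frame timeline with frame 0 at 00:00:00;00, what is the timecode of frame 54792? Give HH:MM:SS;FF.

00:30:28;06

Each 10-minute DF block holds 10 × 60 × 30 − 9 × 2 = 17982 frames. 54792 ÷ 17982 → 3 full blocks, remainder 846.
Within the partial block the first minute is 1800 frames and each further minute 1798, so 0 further minute boundaries passed. Total skipped labels = 18 × 3 + 2 × 0 = 54.
Non-drop label index = 54792 + 54 = 54846; at 30 labels/s that is 00:30:28:06, i.e. DF 00:30:28;06.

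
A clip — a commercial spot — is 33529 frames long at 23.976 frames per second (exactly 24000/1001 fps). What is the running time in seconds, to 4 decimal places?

Running time = 33529 × 1001/24000 = 33562529/24000 s ≈ 1398.4387 s.

1398.4387 seconds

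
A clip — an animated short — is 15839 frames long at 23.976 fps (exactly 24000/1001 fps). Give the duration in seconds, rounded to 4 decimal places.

Running time = 15839 × 1001/24000 = 15854839/24000 s ≈ 660.6183 s.

660.6183 seconds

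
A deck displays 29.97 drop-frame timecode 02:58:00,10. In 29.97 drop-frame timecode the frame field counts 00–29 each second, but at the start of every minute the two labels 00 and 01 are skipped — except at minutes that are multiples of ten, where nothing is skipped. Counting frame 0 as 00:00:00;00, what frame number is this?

As if non-drop at 30 labels/s: (2 × 3600 + 58 × 60 + 0) × 30 + 10 = 320410.
Minute boundaries passed: 178; those not divisible by 10: 178 − 17 = 161; dropped labels = 2 × 161 = 322.
Actual frame index = 320410 − 322 = 320088.

320088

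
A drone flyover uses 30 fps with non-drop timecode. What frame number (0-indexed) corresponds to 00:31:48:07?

frame 57247

Total seconds to the label: (0 × 3600 + 31 × 60 + 48) = 1908.
Frame index = 1908 × 30 + 7 = 57247.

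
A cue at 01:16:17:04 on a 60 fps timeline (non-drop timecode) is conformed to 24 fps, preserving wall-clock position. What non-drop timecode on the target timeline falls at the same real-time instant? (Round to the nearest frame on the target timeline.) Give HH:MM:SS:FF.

Source frame index: (1×3600 + 16×60 + 17) × 60 + 4 = 274624.
Real time: 274624 / (60) = 68656/15 s.
Target frame: (68656/15) × (24) = 549248/5 ≈ 109849.600 → 109850.
At 24 labels/s: frame 109850 → 01:16:17:02.

01:16:17:02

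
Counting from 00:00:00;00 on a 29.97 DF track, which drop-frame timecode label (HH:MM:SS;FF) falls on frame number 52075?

00:28:57;17

Each 10-minute DF block holds 10 × 60 × 30 − 9 × 2 = 17982 frames. 52075 ÷ 17982 → 2 full blocks, remainder 16111.
Within the partial block the first minute is 1800 frames and each further minute 1798, so 8 further minute boundaries passed. Total skipped labels = 18 × 2 + 2 × 8 = 52.
Non-drop label index = 52075 + 52 = 52127; at 30 labels/s that is 00:28:57:17, i.e. DF 00:28:57;17.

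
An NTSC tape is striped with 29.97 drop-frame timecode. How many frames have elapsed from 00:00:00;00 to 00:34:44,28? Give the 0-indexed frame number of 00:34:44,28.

Complete 10-minute blocks: 3, each 17982 frames → 53946.
Remaining 4 whole minutes in the current block: 1800 + 3 × 1798 = 7194 frames.
Within the current minute: 44 × 30 + 28 − 2 = 1346 (labels ;00/;01 skipped at this minute). Total = 53946 + 7194 + 1346 = 62486.

62486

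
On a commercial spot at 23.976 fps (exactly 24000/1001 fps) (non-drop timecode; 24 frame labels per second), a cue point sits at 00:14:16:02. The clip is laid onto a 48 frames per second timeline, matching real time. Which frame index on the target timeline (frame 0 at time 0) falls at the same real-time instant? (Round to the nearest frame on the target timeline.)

frame 41133

Source frame index: (0×3600 + 14×60 + 16) × 24 + 2 = 20546.
Real time: 20546 / (24000/1001) = 10283273/12000 s.
Target frame: (10283273/12000) × (48) = 10283273/250 ≈ 41133.092 → 41133.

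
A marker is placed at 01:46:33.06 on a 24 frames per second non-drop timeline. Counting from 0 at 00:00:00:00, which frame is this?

Total seconds to the label: (1 × 3600 + 46 × 60 + 33) = 6393.
Frame index = 6393 × 24 + 6 = 153438.

frame 153438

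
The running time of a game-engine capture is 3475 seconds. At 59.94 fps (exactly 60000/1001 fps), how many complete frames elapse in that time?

Frames = 3475 × 60000/1001 = 208500000/1001 ≈ 208291.7083.
Complete frames: 208291.

208291 frames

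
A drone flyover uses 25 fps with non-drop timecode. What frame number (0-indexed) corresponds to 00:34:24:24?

51624

Total seconds to the label: (0 × 3600 + 34 × 60 + 24) = 2064.
Frame index = 2064 × 25 + 24 = 51624.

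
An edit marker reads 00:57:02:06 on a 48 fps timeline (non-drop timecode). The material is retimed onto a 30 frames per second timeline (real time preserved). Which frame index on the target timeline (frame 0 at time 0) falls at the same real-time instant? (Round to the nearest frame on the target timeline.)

Source frame index: (0×3600 + 57×60 + 2) × 48 + 6 = 164262.
Real time: 164262 / (48) = 27377/8 s.
Target frame: (27377/8) × (30) = 410655/4 ≈ 102663.750 → 102664.

frame 102664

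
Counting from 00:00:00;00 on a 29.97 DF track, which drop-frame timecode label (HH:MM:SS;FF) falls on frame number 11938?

00:06:38;10

Ten DF minutes hold 17982 frames, so frame 11938 lies in block 0 (frames 0–17981) with 11938 frames into that block.
The block's first minute is 1800 frames and the rest 1798 each; 11938 frames reaches minute 6, so 0 × 18 + 6 × 2 = 12 labels have been skipped so far.
Adding those back, label number 11938 + 12 = 11950 at 30 labels/s is 398 s + 10 f = 0 h 6 min 38 s frame 10, i.e. 00:06:38;10.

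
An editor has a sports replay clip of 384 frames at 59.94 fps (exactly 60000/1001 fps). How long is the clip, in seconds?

Running time = 384 / (60000/1001) = 6.4064 s.

6.4064 seconds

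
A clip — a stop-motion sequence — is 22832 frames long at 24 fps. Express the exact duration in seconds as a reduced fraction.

Running time = 22832 ÷ (24) = 22832 × 1/24 = 2854/3 s.

2854/3 seconds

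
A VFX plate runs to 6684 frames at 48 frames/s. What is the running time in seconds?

Running time = 6684 / (48) = 139.25 s.

139.25 seconds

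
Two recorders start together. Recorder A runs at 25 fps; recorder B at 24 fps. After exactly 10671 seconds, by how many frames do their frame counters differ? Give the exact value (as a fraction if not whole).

A emits 25 × 10671 = 266775 frames; B emits 24 × 10671 = 256104.
Difference = 10671 frames; B is behind A.

10671 frames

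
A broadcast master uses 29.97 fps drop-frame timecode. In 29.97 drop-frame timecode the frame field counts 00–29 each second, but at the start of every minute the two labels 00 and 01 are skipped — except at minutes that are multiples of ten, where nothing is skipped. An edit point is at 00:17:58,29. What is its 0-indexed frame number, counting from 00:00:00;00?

Complete 10-minute blocks: 1, each 17982 frames → 17982.
Remaining 7 whole minutes in the current block: 1800 + 6 × 1798 = 12588 frames.
Within the current minute: 58 × 30 + 29 − 2 = 1767 (labels ;00/;01 skipped at this minute). Total = 17982 + 12588 + 1767 = 32337.

32337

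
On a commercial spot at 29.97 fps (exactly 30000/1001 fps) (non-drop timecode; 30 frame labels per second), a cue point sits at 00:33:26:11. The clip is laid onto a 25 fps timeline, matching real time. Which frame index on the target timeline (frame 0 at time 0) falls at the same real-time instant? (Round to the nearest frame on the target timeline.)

Source frame index: (0×3600 + 33×60 + 26) × 30 + 11 = 60191.
Real time: 60191 / (30000/1001) = 60251191/30000 s.
Target frame: (60251191/30000) × (25) = 60251191/1200 ≈ 50209.326 → 50209.

frame 50209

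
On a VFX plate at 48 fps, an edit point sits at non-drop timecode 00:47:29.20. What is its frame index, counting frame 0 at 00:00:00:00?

136772

Total seconds to the label: (0 × 3600 + 47 × 60 + 29) = 2849.
Frame index = 2849 × 48 + 20 = 136772.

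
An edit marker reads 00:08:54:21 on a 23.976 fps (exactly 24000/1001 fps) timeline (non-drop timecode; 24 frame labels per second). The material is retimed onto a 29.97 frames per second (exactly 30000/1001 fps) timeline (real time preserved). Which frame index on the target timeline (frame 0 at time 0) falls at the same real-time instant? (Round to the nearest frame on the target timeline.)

Source frame index: (0×3600 + 8×60 + 54) × 24 + 21 = 12837.
Real time: 12837 / (24000/1001) = 4283279/8000 s.
Target frame: (4283279/8000) × (30000/1001) = 64185/4 ≈ 16046.250 → 16046.

frame 16046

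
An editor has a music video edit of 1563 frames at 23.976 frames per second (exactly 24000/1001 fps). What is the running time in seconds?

65.190125 seconds

Running time = 1563 / (24000/1001) = 65.190125 s.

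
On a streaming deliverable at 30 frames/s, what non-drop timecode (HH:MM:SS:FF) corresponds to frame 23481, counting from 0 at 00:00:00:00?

00:13:02:21

23481 ÷ 30 = 782 full seconds, remainder 21 frames.
782 s = 0 h 13 min 2 s.
Timecode: 00:13:02:21.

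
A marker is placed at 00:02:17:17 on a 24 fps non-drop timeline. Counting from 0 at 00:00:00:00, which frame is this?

Total seconds to the label: (0 × 3600 + 2 × 60 + 17) = 137.
Frame index = 137 × 24 + 17 = 3305.

frame 3305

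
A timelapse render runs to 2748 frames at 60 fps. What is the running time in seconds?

45.8 seconds

Running time = 2748 / (60) = 45.8 s.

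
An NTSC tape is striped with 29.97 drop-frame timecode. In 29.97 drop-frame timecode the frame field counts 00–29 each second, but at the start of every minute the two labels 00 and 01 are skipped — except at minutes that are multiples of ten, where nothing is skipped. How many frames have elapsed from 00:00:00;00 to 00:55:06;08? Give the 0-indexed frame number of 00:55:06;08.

99088

As if non-drop at 30 labels/s: (0 × 3600 + 55 × 60 + 6) × 30 + 8 = 99188.
Minute boundaries passed: 55; those not divisible by 10: 55 − 5 = 50; dropped labels = 2 × 50 = 100.
Actual frame index = 99188 − 100 = 99088.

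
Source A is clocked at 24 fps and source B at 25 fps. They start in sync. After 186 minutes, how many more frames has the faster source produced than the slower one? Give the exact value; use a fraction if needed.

186 min = 11160 s.
A emits 24 × 11160 = 267840 frames; B emits 25 × 11160 = 279000.
Difference = 11160 frames; B is ahead of A.

11160 frames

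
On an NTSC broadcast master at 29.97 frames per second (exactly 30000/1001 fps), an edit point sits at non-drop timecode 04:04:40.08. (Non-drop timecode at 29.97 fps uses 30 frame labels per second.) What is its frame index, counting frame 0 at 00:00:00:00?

Total seconds to the label: (4 × 3600 + 4 × 60 + 40) = 14680.
Frame index = 14680 × 30 + 8 = 440408.

frame 440408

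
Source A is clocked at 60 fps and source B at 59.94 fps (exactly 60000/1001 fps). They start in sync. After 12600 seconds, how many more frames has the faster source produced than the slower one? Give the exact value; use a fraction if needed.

A emits 60 × 12600 = 756000 frames; B emits 60000/1001 × 12600 = 108000000/143.
Difference = 108000/143 frames (≈ 755.2448); B is behind A.

108000/143 frames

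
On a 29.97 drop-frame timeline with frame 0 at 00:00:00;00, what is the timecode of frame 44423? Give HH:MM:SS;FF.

Each 10-minute DF block holds 10 × 60 × 30 − 9 × 2 = 17982 frames. 44423 ÷ 17982 → 2 full blocks, remainder 8459.
Within the partial block the first minute is 1800 frames and each further minute 1798, so 4 further minute boundaries passed. Total skipped labels = 18 × 2 + 2 × 4 = 44.
Non-drop label index = 44423 + 44 = 44467; at 30 labels/s that is 00:24:42:07, i.e. DF 00:24:42;07.

00:24:42;07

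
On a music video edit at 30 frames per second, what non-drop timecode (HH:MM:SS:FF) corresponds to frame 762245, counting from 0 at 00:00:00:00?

762245 ÷ 30 = 25408 full seconds, remainder 5 frames.
25408 s = 7 h 3 min 28 s.
Timecode: 07:03:28:05.

07:03:28:05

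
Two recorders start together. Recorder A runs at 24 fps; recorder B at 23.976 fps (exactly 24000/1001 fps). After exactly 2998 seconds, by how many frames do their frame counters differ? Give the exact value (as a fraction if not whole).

A emits 24 × 2998 = 71952 frames; B emits 24000/1001 × 2998 = 71952000/1001.
Difference = 71952/1001 frames (≈ 71.8801); B is behind A.

71952/1001 frames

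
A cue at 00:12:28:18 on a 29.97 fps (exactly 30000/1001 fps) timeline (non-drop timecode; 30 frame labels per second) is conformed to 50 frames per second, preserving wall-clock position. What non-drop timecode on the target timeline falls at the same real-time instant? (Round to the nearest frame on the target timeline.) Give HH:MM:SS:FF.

00:12:29:17

Source frame index: (0×3600 + 12×60 + 28) × 30 + 18 = 22458.
Real time: 22458 / (30000/1001) = 3746743/5000 s.
Target frame: (3746743/5000) × (50) = 3746743/100 ≈ 37467.430 → 37467.
At 50 labels/s: frame 37467 → 00:12:29:17.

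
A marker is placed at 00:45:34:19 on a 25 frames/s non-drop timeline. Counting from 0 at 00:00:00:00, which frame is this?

Total seconds to the label: (0 × 3600 + 45 × 60 + 34) = 2734.
Frame index = 2734 × 25 + 19 = 68369.

68369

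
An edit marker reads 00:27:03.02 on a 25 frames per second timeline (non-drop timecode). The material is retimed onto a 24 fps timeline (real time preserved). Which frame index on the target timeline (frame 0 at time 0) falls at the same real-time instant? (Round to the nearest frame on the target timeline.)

frame 38954

Source frame index: (0×3600 + 27×60 + 3) × 25 + 2 = 40577.
Real time: 40577 / (25) = 40577/25 s.
Target frame: (40577/25) × (24) = 973848/25 ≈ 38953.920 → 38954.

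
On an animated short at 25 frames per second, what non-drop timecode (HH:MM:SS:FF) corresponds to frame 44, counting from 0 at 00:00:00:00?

44 ÷ 25 = 1 full seconds, remainder 19 frames.
1 s = 0 h 0 min 1 s.
Timecode: 00:00:01:19.

00:00:01:19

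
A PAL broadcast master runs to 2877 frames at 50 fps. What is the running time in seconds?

57.54 seconds

Running time = 2877 / (50) = 57.54 s.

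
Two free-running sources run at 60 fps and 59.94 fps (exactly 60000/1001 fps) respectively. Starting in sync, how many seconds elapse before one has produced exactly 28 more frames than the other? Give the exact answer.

The gap grows by |60000/1001 − 60| = 60/1001 frames per second.
Time for a 28-frame gap: 28 ÷ (60/1001) = 7007/15 s.

7007/15 seconds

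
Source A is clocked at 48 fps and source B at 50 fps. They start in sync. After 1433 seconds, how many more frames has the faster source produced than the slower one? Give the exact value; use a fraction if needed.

2866 frames

A emits 48 × 1433 = 68784 frames; B emits 50 × 1433 = 71650.
Difference = 2866 frames; B is ahead of A.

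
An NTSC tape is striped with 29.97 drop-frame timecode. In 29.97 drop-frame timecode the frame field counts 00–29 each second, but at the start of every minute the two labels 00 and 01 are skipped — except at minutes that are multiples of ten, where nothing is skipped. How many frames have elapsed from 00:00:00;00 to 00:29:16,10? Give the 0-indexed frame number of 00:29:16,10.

52636

Complete 10-minute blocks: 2, each 17982 frames → 35964.
Remaining 9 whole minutes in the current block: 1800 + 8 × 1798 = 16184 frames.
Within the current minute: 16 × 30 + 10 − 2 = 488 (labels ;00/;01 skipped at this minute). Total = 35964 + 16184 + 488 = 52636.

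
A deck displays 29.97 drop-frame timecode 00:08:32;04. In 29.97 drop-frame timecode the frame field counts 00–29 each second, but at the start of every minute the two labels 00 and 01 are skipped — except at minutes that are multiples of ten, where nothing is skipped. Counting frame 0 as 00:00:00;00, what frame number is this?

15348

Complete 10-minute blocks: 0, each 17982 frames → 0.
Remaining 8 whole minutes in the current block: 1800 + 7 × 1798 = 14386 frames.
Within the current minute: 32 × 30 + 4 − 2 = 962 (labels ;00/;01 skipped at this minute). Total = 0 + 14386 + 962 = 15348.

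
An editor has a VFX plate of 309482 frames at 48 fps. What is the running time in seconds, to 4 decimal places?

6447.5417 seconds

Running time = 309482 × 1/48 = 154741/24 s ≈ 6447.5417 s.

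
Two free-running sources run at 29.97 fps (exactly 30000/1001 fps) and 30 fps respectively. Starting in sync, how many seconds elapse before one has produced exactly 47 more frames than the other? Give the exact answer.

The gap grows by |30 − 30000/1001| = 30/1001 frames per second.
Time for a 47-frame gap: 47 ÷ (30/1001) = 47047/30 s.

47047/30 seconds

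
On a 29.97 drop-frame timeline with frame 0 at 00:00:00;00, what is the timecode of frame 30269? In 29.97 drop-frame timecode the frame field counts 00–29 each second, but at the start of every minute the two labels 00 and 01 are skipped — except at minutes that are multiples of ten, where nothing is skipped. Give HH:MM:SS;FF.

00:16:49;29

Ten DF minutes hold 17982 frames, so frame 30269 lies in block 1 (frames 17982–35963) with 12287 frames into that block.
The block's first minute is 1800 frames and the rest 1798 each; 12287 frames reaches minute 6, so 1 × 18 + 6 × 2 = 30 labels have been skipped so far.
Adding those back, label number 30269 + 30 = 30299 at 30 labels/s is 1009 s + 29 f = 0 h 16 min 49 s frame 29, i.e. 00:16:49;29.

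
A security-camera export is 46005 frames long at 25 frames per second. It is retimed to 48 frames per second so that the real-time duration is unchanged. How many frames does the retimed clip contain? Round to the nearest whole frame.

Frames at target rate = 46005 × (48) / (25) = 441648/5 ≈ 88329.600.
Nearest whole frame: 88330.

88330 frames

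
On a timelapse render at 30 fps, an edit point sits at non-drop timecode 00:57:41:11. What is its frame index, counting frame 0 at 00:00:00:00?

Total seconds to the label: (0 × 3600 + 57 × 60 + 41) = 3461.
Frame index = 3461 × 30 + 11 = 103841.

frame 103841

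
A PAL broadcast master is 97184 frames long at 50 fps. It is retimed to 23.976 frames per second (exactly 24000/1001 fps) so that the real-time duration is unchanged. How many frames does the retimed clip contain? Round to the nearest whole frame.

46602 frames

Frames at target rate = 97184 × (24000/1001) / (50) = 46648320/1001 ≈ 46601.718.
Nearest whole frame: 46602.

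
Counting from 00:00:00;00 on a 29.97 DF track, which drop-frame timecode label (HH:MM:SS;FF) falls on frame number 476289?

04:24:52;05

Ten DF minutes hold 17982 frames, so frame 476289 lies in block 26 (frames 467532–485513) with 8757 frames into that block.
The block's first minute is 1800 frames and the rest 1798 each; 8757 frames reaches minute 4, so 26 × 18 + 4 × 2 = 476 labels have been skipped so far.
Adding those back, label number 476289 + 476 = 476765 at 30 labels/s is 15892 s + 5 f = 4 h 24 min 52 s frame 5, i.e. 04:24:52;05.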